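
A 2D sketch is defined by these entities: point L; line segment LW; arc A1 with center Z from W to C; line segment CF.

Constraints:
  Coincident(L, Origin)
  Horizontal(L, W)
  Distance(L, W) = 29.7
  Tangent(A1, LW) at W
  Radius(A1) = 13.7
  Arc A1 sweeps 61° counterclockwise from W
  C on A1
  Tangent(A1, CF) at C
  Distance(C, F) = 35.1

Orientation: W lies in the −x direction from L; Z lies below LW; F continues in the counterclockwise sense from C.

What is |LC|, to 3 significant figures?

42.3

Since A1 is tangent to LW there, ZW ⟂ LW, so Z = W + (0, -13.7) = (-29.7, -13.7). On A1, W sits at bearing 90° from Z; a 61° counterclockwise sweep puts C at bearing 151°, so C = Z + 13.7·(cos 151°, sin 151°) = (-41.7, -7.06). Then |LC| = |C − L| = 42.3.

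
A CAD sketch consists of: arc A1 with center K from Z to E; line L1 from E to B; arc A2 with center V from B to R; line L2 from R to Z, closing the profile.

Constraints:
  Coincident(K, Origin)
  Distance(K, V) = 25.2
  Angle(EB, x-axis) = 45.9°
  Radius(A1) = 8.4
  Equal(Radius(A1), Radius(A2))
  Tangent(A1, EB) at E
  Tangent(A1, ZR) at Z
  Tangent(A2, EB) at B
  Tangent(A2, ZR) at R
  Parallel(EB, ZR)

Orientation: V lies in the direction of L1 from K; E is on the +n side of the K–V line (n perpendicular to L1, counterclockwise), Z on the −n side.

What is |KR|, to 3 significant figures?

26.6

The slot axis is L1's direction at 45.9°, so u = (cos 45.9°, sin 45.9°) = (0.696, 0.718) and n = (−sin 45.9°, cos 45.9°) = (-0.718, 0.696). K is at the origin and V lies 25.2 along u from K, so V = 25.2·u = (17.5, 18.1). Tangency of A1 to both parallel lines with radius 8.4 puts E and Z at K ± 8.4·n: E = (-6.03, 5.85), Z = (6.03, -5.85). Equal radii place B and R the same way about V: B = V + 8.4·n = (11.5, 23.9), R = V − 8.4·n = (23.6, 12.3). Then |KR| = |R − K| = 26.6.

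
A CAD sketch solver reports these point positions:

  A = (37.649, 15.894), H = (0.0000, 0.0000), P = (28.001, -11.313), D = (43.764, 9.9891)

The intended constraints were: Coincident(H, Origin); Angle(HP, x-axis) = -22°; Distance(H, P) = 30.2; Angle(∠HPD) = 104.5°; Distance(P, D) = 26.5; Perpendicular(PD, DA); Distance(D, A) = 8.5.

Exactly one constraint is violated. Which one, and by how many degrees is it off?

Perpendicular(PD, DA) — off by 7.50°.

H = (0.00, 0.00) ✓; HP at -22.00° ✓; |HP| = 30.20 ✓; ∠HPD = 104.5° ✓; |PD| = 26.50 ✓; ∠(PD, DA) = 82.50° ✗; |DA| = 8.501 ✓.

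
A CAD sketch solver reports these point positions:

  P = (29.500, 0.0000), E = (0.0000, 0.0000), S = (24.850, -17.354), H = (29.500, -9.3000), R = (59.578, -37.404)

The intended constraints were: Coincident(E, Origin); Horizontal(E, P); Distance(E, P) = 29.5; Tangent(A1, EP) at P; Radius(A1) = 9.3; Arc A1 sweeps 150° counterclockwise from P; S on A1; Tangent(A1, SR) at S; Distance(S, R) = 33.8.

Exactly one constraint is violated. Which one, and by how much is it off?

Distance(S, R) = 33.8 — off by 6.30.

E = (0.00, 0.00) ✓; E.y = 0.00, P.y = 0.00 ✓; |EP| = 29.50 ✓; ∠(HP, PE) = 90.00° ✓; |HP| = 9.300 ✓; bearing(H→S) − bearing(H→P) = 150.0° ✓; |HS| = 9.300 ✓; ∠(HS, SR) = 90.00° ✓; |SR| = 40.10 ✗.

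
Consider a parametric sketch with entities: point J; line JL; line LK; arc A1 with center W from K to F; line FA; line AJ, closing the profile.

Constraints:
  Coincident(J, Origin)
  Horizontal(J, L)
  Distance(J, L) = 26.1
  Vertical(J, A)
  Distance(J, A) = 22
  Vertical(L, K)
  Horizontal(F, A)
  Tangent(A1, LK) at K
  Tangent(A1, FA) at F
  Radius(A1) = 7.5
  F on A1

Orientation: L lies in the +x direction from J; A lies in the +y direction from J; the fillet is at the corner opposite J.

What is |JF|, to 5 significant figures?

28.809

J is at the origin; J and L share the same y with |JL| = 26.1 and L on the +x side, so L = (26.100, 0.0000). J and A share the same x with |JA| = 22.0 and A on the +y side, so A = (0.0000, 22.000). The virtual corner opposite J is at (26.100, 22.000). Since A1 is tangent to LK there, WK ⟂ LK and A1 meets FA tangentially, so WF is at right angles to FA, with radius 7.5, so the center W sits 7.5 in from both sides at W = (18.600, 14.500). That places the tangent points at K = (26.100, 14.500) on LK and F = (18.600, 22.000) on FA. Then |JF| = |F − J| = 28.809.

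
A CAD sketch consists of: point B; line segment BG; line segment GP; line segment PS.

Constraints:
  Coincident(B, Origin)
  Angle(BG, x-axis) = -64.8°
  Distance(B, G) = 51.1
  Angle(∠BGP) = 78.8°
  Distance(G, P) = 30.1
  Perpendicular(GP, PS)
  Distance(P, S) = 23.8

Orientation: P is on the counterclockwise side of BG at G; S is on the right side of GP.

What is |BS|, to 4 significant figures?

76.63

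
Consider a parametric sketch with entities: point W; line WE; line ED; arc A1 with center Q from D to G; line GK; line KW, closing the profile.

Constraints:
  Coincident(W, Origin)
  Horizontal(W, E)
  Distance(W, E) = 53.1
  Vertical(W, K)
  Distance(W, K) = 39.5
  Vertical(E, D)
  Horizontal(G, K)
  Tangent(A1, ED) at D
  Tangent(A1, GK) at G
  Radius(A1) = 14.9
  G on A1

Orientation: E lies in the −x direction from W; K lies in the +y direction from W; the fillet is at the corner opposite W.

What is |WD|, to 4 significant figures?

58.52

W is at the origin; W and E share the same y with |WE| = 53.1 and E on the −x side, so E = (-53.10, 0.000). W and K share the same x with |WK| = 39.5 and K on the +y side, so K = (0.000, 39.50). The virtual corner opposite W is at (-53.10, 39.50). Tangency of A1 to ED means the radius QD is perpendicular to ED and the tangent condition forces QG to be normal to GK, with radius 14.9, so the center Q sits 14.9 in from both sides at Q = (-38.20, 24.60). That places the tangent points at D = (-53.10, 24.60) on ED and G = (-38.20, 39.50) on GK. Then |WD| = |D − W| = 58.52.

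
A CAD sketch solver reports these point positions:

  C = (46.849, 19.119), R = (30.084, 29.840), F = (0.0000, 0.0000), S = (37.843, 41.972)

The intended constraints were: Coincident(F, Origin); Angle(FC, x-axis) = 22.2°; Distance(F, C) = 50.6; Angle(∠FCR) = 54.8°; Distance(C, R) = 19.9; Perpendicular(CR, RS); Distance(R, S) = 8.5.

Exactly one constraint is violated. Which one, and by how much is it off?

Distance(R, S) = 8.5 — off by 5.90.

F = (0.00, 0.00) ✓; FC at 22.20° ✓; |FC| = 50.60 ✓; ∠FCR = 54.80° ✓; |CR| = 19.90 ✓; ∠(CR, RS) = 90.00° ✓; |RS| = 14.40 ✗.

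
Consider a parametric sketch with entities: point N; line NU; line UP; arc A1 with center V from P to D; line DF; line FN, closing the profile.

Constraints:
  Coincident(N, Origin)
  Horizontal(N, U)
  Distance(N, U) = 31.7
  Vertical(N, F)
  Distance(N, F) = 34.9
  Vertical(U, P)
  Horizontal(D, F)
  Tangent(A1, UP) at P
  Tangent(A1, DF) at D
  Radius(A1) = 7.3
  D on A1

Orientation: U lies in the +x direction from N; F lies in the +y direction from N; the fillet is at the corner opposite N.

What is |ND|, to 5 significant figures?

42.584

N is at the origin; N and U share the same y with |NU| = 31.7 and U on the +x side, so U = (31.700, 0.0000). NF is vertical with |NF| = 34.9 and F on the +y side, so F = (0.0000, 34.900). The virtual corner opposite N is at (31.700, 34.900). The tangent condition forces VP to be normal to UP and A1 meets DF tangentially, so VD is at right angles to DF, with radius 7.3, so the center V sits 7.3 in from both sides at V = (24.400, 27.600). That places the tangent points at P = (31.700, 27.600) on UP and D = (24.400, 34.900) on DF. Then |ND| = |D − N| = 42.584.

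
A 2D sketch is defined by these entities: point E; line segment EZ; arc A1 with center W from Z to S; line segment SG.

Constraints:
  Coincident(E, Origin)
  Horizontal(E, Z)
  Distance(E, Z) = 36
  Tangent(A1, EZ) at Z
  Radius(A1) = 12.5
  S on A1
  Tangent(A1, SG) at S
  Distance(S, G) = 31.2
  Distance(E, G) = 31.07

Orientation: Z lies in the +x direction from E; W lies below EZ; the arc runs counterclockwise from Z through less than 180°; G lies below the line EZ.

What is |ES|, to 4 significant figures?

26.44

Checks: |WS| = 12.50 ✓; ∠(WS, SG) = 90.00° ✓; |SG| = 31.20 ✓; |EG| = 31.07 ✓.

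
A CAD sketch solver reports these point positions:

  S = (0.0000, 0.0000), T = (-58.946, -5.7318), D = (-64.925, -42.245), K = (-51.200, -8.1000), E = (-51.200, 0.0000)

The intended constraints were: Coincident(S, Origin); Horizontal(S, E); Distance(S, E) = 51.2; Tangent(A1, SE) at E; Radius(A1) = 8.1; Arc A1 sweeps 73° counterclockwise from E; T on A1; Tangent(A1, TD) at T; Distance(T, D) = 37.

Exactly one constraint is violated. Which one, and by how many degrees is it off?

Tangent(A1, TD) at T — off by 7.70°.

S = (0.00, 0.00) ✓; S.y = 0.00, E.y = 0.00 ✓; |SE| = 51.20 ✓; ∠(KE, ES) = 90.00° ✓; |KE| = 8.100 ✓; bearing(K→T) − bearing(K→E) = 73.00° ✓; |KT| = 8.100 ✓; ∠(KT, TD) = 82.30° ✗; |TD| = 37.00 ✓.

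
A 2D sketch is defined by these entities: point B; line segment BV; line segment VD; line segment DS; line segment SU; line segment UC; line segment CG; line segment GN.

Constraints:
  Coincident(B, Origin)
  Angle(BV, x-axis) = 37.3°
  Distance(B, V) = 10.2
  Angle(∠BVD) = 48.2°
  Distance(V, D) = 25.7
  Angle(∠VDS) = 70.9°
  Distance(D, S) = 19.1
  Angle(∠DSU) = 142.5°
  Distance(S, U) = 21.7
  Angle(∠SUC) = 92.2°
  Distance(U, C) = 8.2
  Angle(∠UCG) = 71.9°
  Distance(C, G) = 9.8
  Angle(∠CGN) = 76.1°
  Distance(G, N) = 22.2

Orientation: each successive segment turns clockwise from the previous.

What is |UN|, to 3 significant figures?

13.9

B is at the origin; BV runs at 37.3° with length 10.2, so V = (8.11, 6.18). ∠BVD = 48.2° gives VD at -94.5° from the x-axis; with |VD| = 25.7, D = (6.10, -19.4). ∠VDS = 70.9° gives DS at 156° from the x-axis; with |DS| = 19.1, S = (-11.4, -11.8). ∠DSU = 142.5° gives SU at 119° from the x-axis; with |SU| = 21.7, U = (-21.9, 7.20). ∠SUC = 92.2° gives UC at 31.1° from the x-axis; with |UC| = 8.2, C = (-14.9, 11.4). ∠UCG = 71.9° gives CG at -77.0° from the x-axis; with |CG| = 9.8, G = (-12.7, 1.89). ∠CGN = 76.1° gives GN at 179° from the x-axis; with |GN| = 22.2, N = (-34.9, 2.24). Then |UN| = |N − U| = 13.9.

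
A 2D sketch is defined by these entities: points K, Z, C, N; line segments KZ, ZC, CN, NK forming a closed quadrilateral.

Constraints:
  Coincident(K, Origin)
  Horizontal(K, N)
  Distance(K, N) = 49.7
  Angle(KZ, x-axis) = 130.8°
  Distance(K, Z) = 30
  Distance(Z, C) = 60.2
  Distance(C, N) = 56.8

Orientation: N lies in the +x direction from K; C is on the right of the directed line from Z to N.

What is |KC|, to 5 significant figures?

33.094

K is at the origin; KN is horizontal with |KN| = 49.7 and N in +x, so N = (49.7, 0). KZ runs at 130.8° with |KZ| = 30.0, so Z = (-19.603, 22.710). C is determined by |ZC| = 60.2 and |CN| = 56.8 together: it lies at the intersection of circle(Z, 60.2) and circle(N, 56.8). With |ZN| = 72.929, the foot of the radical line on ZN is 39.192 from Z and the perpendicular offset is √(60.2² − 39.192²) = 45.695. Taking the right-of-ZN solution: C = (3.4110, -32.918).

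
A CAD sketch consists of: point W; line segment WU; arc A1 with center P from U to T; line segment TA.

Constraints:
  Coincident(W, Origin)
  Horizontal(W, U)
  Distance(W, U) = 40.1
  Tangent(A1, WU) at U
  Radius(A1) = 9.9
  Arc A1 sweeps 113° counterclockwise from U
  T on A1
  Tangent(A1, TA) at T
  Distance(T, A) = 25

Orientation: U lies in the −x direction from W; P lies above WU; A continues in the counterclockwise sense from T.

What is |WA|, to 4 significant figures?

54.90

On A1, U sits at bearing -90° from P; a 113° counterclockwise sweep puts T at bearing 23°, so T = P + 9.9·(cos 23°, sin 23°) = (-30.99, 13.77). A1 meets TA tangentially, so PT is at right angles to TA, so TA runs along (−sin 23°, cos 23°); with |TA| = 25.0, A = (-40.76, 36.78). Then |WA| = |A − W| = 54.90.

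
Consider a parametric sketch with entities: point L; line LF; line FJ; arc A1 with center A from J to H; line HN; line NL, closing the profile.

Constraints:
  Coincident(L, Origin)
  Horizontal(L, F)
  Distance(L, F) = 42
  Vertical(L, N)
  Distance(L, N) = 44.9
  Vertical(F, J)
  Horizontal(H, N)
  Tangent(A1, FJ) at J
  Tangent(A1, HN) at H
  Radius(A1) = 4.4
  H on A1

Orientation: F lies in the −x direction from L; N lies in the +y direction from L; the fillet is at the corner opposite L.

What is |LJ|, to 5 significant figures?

58.346

The virtual corner opposite L is at (-42.000, 44.900). The tangent condition forces AJ to be normal to FJ and the tangent condition forces AH to be normal to HN, with radius 4.4, so the center A sits 4.4 in from both sides at A = (-37.600, 40.500). That places the tangent points at J = (-42.000, 40.500) on FJ and H = (-37.600, 44.900) on HN. Then |LJ| = |J − L| = 58.346.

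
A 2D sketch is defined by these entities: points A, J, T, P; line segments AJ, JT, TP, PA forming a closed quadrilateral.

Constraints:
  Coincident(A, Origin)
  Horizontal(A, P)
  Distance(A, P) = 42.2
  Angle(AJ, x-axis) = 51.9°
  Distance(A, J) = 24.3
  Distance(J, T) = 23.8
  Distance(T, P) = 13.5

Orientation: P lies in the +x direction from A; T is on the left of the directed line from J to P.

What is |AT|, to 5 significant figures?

40.046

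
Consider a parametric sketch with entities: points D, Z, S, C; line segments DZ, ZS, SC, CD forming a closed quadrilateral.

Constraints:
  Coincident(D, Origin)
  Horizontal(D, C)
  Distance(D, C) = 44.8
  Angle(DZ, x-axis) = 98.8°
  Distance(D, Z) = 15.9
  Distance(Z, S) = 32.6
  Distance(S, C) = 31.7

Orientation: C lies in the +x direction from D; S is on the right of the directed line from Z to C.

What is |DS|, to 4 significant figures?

19.23

Checks: |ZS| = 32.60 ✓; |SC| = 31.70 ✓.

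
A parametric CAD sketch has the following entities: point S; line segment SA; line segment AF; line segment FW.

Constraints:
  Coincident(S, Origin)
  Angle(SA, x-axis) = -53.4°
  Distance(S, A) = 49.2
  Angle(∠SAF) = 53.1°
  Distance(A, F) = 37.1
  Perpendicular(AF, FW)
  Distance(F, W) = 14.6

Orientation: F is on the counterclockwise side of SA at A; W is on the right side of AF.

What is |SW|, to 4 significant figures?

54.47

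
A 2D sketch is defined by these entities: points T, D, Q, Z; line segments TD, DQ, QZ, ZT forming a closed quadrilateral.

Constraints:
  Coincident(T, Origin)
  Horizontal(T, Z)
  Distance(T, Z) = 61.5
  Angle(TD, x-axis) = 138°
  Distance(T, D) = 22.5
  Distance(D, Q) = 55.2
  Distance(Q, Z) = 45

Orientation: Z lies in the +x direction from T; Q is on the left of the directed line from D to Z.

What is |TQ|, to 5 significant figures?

49.722

Checks: |DQ| = 55.20 ✓; |QZ| = 45.00 ✓.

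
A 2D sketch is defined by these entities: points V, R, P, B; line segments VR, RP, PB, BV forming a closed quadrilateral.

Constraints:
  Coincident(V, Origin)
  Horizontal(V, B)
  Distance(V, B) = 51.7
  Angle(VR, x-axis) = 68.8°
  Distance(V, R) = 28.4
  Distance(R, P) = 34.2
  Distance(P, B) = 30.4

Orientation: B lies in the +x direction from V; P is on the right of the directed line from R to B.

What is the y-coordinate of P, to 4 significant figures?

-5.705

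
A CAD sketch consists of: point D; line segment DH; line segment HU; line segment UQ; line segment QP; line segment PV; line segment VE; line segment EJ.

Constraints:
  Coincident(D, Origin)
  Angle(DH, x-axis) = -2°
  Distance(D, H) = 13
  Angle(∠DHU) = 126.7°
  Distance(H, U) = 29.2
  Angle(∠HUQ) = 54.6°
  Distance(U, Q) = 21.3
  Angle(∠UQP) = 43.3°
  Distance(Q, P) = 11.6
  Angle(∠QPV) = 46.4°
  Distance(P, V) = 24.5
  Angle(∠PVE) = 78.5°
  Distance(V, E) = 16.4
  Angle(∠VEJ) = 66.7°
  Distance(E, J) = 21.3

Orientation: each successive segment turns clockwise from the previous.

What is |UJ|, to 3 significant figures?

17.3

D is at the origin; DH runs at -2.0° with length 13.0, so H = (13.0, -0.454). ∠DHU = 126.7° gives HU at -55.3° from the x-axis; with |HU| = 29.2, U = (29.6, -24.5). ∠HUQ = 54.6° gives UQ at 179° from the x-axis; with |UQ| = 21.3, Q = (8.32, -24.2). ∠UQP = 43.3° gives QP at 42.6° from the x-axis; with |QP| = 11.6, P = (16.9, -16.3). ∠QPV = 46.4° gives PV at -91.0° from the x-axis; with |PV| = 24.5, V = (16.4, -40.8). ∠PVE = 78.5° gives VE at 168° from the x-axis; with |VE| = 16.4, E = (0.417, -37.3). ∠VEJ = 66.7° gives EJ at 54.2° from the x-axis; with |EJ| = 21.3, J = (12.9, -20.0). Then |UJ| = |J − U| = 17.3.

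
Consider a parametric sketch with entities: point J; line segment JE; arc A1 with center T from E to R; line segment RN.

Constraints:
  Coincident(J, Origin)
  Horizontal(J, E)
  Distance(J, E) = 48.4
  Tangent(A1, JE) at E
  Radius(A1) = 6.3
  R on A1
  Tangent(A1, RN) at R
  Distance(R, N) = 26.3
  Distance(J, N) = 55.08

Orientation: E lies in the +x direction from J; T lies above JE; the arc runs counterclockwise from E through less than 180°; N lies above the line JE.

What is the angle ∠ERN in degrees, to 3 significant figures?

124°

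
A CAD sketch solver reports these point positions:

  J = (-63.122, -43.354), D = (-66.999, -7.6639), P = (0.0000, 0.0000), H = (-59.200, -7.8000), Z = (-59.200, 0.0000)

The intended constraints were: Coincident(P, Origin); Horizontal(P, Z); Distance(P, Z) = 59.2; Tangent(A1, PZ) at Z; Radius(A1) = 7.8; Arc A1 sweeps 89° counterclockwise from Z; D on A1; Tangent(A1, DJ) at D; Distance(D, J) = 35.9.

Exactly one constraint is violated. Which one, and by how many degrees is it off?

Tangent(A1, DJ) at D — off by 7.20°.

P = (0.00, 0.00) ✓; P.y = 0.00, Z.y = 0.00 ✓; |PZ| = 59.20 ✓; ∠(HZ, ZP) = 90.00° ✓; |HZ| = 7.800 ✓; bearing(H→D) − bearing(H→Z) = 89.00° ✓; |HD| = 7.800 ✓; ∠(HD, DJ) = 82.80° ✗; |DJ| = 35.90 ✓.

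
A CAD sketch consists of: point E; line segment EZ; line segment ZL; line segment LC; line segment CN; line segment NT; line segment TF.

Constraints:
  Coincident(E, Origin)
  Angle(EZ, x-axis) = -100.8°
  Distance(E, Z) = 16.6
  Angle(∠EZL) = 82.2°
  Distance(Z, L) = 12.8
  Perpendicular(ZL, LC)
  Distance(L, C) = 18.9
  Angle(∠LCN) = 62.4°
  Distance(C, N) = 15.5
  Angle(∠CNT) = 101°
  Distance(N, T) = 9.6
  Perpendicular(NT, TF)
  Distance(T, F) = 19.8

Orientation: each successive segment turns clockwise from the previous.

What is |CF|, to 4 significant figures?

13.37

E is at the origin; EZ runs at -100.8° with length 16.6, so Z = (-3.111, -16.31). ∠EZL = 82.2° gives ZL at 161.4° from the x-axis; with |ZL| = 12.8, L = (-15.24, -12.22). ZL ⟂ LC, so LC runs at 71.40°; with |LC| = 18.9, C = (-9.214, 5.690). ∠LCN = 62.4° gives CN at -46.20° from the x-axis; with |CN| = 15.5, N = (1.515, -5.498). ∠CNT = 101.0° gives NT at -125.2° from the x-axis; with |NT| = 9.6, T = (-4.019, -13.34). NT ⟂ TF, so TF runs at 144.8°; with |TF| = 19.8, F = (-20.20, -1.929). Then |CF| = |F − C| = 13.37.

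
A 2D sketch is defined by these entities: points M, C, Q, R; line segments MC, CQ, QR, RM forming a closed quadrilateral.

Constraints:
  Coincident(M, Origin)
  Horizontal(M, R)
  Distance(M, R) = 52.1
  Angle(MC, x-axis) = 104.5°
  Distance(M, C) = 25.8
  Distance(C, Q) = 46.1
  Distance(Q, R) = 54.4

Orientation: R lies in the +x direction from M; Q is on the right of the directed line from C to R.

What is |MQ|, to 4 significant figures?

20.47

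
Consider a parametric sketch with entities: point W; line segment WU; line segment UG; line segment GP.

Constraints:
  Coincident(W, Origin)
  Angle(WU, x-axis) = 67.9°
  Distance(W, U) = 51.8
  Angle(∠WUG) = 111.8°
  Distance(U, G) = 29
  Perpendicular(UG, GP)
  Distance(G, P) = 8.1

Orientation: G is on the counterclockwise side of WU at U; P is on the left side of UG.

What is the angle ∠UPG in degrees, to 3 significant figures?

74.4°

W is at the origin; WU runs at 67.9° with length 51.8, so U = 51.8·(cos 67.9°, sin 67.9°) = (19.5, 48.0). ∠WUG = 111.8°, so UG runs at 67.9° + (180° − 111.8°) = 136° from the x-axis; with |UG| = 29.0, G = U + 29.0·(cos 136°, sin 136°) = (-1.41, 68.1). The perpendicularity gives GP at right angles to UG; with |GP| = 8.1 on the left of UG, P = G + 8.1·(-0.693, -0.721) = (-7.02, 62.3). Then cos ∠UPG = PU·PG / (|PU||PG|), giving 74.4°.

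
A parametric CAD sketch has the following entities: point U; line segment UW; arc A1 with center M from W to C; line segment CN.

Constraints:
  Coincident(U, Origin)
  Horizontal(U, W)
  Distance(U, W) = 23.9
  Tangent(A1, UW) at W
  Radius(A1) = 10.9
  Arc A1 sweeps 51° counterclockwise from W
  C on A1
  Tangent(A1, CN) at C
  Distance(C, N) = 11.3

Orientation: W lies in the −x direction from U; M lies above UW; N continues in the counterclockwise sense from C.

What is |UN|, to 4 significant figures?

15.28

On A1, W sits at bearing -90° from M; a 51° counterclockwise sweep puts C at bearing -39°, so C = M + 10.9·(cos -39°, sin -39°) = (-15.43, 4.040). The tangent condition forces MC to be normal to CN, so CN runs along (−sin -39°, cos -39°); with |CN| = 11.3, N = (-8.318, 12.82). Then |UN| = |N − U| = 15.28.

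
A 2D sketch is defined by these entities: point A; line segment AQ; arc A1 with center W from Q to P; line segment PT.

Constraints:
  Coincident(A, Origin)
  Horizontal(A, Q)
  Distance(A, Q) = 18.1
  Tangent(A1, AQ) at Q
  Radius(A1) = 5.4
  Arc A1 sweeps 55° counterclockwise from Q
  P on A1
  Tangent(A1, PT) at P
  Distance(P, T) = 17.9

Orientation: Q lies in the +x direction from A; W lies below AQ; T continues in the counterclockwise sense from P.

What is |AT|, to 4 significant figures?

17.30

A is at the origin; A and Q share the same y with |AQ| = 18.1 and Q on the +x side, so Q = (18.10, 0.000). A1 meets AQ tangentially, so WQ is at right angles to AQ, so W = Q + (0, -5.4) = (18.10, -5.400). On A1, Q sits at bearing 90° from W; a 55° counterclockwise sweep puts P at bearing 145°, so P = W + 5.4·(cos 145°, sin 145°) = (13.68, -2.303). Since A1 is tangent to PT there, WP ⟂ PT, so PT runs along (−sin 145°, cos 145°); with |PT| = 17.9, T = (3.410, -16.97). Then |AT| = |T − A| = 17.30.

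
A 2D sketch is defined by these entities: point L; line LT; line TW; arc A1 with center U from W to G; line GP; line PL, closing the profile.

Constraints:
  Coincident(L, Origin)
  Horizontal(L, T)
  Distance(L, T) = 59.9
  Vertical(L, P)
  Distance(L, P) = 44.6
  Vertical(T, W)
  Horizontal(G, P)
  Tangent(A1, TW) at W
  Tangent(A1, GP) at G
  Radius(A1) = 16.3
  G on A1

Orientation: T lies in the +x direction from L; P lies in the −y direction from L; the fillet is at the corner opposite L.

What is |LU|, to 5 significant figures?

51.979

L is at the origin; L and T share the same y with |LT| = 59.9 and T on the +x side, so T = (59.900, 0.0000). L and P share the same x with |LP| = 44.6 and P on the −y side, so P = (0.0000, -44.600). The virtual corner opposite L is at (59.900, -44.600). The tangent condition forces UW to be normal to TW and the tangent condition forces UG to be normal to GP, with radius 16.3, so the center U sits 16.3 in from both sides at U = (43.600, -28.300). Then |LU| = |U − L| = 51.979.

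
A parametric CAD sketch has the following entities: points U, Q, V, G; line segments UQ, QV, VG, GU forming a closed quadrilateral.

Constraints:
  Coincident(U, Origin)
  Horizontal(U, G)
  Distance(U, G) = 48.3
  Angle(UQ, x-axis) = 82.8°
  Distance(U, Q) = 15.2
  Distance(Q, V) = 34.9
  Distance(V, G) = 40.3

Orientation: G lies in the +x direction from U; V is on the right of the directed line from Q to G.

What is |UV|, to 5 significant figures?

22.012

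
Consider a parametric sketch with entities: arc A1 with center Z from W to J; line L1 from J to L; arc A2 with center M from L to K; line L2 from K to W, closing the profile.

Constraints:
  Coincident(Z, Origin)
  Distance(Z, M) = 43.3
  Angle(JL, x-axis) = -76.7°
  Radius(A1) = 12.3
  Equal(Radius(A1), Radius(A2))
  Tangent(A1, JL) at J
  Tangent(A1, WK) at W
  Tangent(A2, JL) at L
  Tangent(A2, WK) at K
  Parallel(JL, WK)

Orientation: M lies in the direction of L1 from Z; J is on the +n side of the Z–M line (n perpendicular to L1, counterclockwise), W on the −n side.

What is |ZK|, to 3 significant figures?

45.0

The slot axis is L1's direction at -76.7°, so u = (cos -76.7°, sin -76.7°) = (0.230, -0.973) and n = (−sin -76.7°, cos -76.7°) = (0.973, 0.230). Z is at the origin and M lies 43.3 along u from Z, so M = 43.3·u = (9.96, -42.1). Tangency of A1 to both parallel lines with radius 12.3 puts J and W at Z ± 12.3·n: J = (12.0, 2.83), W = (-12.0, -2.83). Equal radii place L and K the same way about M: L = M + 12.3·n = (21.9, -39.3), K = M − 12.3·n = (-2.01, -45.0). Then |ZK| = |K − Z| = 45.0.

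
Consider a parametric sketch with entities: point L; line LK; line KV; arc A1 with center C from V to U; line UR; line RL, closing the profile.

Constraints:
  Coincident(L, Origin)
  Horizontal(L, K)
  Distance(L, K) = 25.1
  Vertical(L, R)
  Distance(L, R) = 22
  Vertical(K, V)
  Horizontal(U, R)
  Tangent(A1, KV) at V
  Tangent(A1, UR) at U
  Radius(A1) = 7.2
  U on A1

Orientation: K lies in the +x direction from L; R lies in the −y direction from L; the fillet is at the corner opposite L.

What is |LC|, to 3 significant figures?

23.2

L is at the origin; LK is horizontal with |LK| = 25.1 and K on the +x side, so K = (25.1, 0.00). L and R share the same x with |LR| = 22.0 and R on the −y side, so R = (0.00, -22.0). The virtual corner opposite L is at (25.1, -22.0). Tangency of A1 to KV means the radius CV is perpendicular to KV and A1 meets UR tangentially, so CU is at right angles to UR, with radius 7.2, so the center C sits 7.2 in from both sides at C = (17.9, -14.8). Then |LC| = |C − L| = 23.2.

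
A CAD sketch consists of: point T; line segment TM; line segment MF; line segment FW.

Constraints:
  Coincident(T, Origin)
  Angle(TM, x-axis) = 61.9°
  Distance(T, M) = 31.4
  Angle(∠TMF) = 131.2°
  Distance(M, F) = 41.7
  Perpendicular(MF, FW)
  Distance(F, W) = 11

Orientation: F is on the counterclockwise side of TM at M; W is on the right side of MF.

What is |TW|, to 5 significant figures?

71.348

T is at the origin; TM runs at 61.9° with length 31.4, so M = 31.4·(cos 61.9°, sin 61.9°) = (14.790, 27.699). ∠TMF = 131.2°, so MF runs at 61.9° + (180° − 131.2°) = 110.70° from the x-axis; with |MF| = 41.7, F = M + 41.7·(cos 110.70°, sin 110.70°) = (0.049872, 66.707). MF ⟂ FW; with |FW| = 11.0 on the right of MF, W = F + 11.0·(0.93544, 0.35347) = (10.340, 70.595). Then |TW| = |W − T| = 71.348.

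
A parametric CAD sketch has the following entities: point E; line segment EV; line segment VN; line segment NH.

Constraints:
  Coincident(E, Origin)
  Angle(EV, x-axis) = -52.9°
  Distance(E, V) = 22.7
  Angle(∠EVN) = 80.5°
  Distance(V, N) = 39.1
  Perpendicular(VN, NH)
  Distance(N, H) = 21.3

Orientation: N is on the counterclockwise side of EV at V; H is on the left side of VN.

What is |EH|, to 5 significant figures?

35.370

E is at the origin; EV runs at -52.9° with length 22.7, so V = 22.7·(cos -52.9°, sin -52.9°) = (13.693, -18.105). ∠EVN = 80.5°, so VN runs at -52.9° + (180° − 80.5°) = 46.600° from the x-axis; with |VN| = 39.1, N = V + 39.1·(cos 46.600°, sin 46.600°) = (40.558, 10.304). VN is perpendicular to NH; with |NH| = 21.3 on the left of VN, H = N + 21.3·(-0.72657, 0.68709) = (25.082, 24.939). Then |EH| = |H − E| = 35.370.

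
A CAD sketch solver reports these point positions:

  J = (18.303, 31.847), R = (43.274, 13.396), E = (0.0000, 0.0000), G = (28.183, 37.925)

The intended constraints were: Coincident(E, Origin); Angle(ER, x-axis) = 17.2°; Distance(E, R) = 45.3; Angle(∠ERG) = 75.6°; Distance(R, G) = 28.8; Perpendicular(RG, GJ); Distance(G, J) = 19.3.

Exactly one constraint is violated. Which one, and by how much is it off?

Distance(G, J) = 19.3 — off by 7.70.

E = (0.00, 0.00) ✓; ER at 17.20° ✓; |ER| = 45.30 ✓; ∠ERG = 75.60° ✓; |RG| = 28.80 ✓; ∠(RG, GJ) = 90.00° ✓; |GJ| = 11.60 ✗.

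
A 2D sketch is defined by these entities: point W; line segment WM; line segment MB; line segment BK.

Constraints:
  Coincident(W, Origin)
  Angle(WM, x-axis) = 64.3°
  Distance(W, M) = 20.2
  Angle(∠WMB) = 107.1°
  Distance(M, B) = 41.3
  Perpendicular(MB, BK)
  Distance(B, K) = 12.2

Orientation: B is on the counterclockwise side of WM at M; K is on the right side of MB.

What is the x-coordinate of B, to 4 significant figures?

-21.54

W is at the origin; WM runs at 64.3° with length 20.2, so M = 20.2·(cos 64.3°, sin 64.3°) = (8.760, 18.20). ∠WMB = 107.1°, so MB runs at 64.3° + (180° − 107.1°) = 137.2° from the x-axis; with |MB| = 41.3, B = M + 41.3·(cos 137.2°, sin 137.2°) = (-21.54, 46.26). So B.x = -21.54.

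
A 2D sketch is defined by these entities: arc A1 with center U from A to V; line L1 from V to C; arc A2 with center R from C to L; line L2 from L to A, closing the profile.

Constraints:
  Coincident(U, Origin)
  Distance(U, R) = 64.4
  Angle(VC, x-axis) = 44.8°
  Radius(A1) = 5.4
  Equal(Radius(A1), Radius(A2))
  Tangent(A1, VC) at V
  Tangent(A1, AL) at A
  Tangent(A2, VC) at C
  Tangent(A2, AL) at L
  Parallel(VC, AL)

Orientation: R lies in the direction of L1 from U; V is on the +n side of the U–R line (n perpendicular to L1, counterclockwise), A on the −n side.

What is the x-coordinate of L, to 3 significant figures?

49.5

The slot axis is L1's direction at 44.8°, so u = (cos 44.8°, sin 44.8°) = (0.710, 0.705) and n = (−sin 44.8°, cos 44.8°) = (-0.705, 0.710). U is at the origin and R lies 64.4 along u from U, so R = 64.4·u = (45.7, 45.4). Tangency of A1 to both parallel lines with radius 5.4 puts V and A at U ± 5.4·n: V = (-3.81, 3.83), A = (3.81, -3.83). Equal radii place C and L the same way about R: C = R + 5.4·n = (41.9, 49.2), L = R − 5.4·n = (49.5, 41.5). So L.x = 49.5.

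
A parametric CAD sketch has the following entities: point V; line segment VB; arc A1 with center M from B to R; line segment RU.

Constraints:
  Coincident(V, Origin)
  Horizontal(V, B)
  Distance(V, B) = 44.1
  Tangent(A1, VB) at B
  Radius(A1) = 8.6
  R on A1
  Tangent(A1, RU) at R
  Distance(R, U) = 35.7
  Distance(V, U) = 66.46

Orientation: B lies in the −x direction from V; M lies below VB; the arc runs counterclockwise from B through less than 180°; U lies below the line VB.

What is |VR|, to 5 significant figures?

53.503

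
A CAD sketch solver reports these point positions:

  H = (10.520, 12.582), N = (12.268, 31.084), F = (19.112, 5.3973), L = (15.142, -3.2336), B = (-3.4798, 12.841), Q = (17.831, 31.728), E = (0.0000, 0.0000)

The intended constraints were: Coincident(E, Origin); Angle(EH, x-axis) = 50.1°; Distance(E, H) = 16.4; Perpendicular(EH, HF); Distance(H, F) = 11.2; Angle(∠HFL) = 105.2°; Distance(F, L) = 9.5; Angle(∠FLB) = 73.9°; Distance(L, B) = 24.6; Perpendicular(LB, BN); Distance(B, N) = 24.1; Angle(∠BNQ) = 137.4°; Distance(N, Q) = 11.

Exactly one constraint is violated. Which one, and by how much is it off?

Distance(N, Q) = 11 — off by 5.40.

E = (0.00, 0.00) ✓; EH at 50.10° ✓; |EH| = 16.40 ✓; ∠(EH, HF) = 90.00° ✓; |HF| = 11.20 ✓; ∠HFL = 105.2° ✓; |FL| = 9.500 ✓; ∠FLB = 73.90° ✓; |LB| = 24.60 ✓; ∠(LB, BN) = 90.00° ✓; |BN| = 24.10 ✓; ∠BNQ = 137.4° ✓; |NQ| = 5.600 ✗.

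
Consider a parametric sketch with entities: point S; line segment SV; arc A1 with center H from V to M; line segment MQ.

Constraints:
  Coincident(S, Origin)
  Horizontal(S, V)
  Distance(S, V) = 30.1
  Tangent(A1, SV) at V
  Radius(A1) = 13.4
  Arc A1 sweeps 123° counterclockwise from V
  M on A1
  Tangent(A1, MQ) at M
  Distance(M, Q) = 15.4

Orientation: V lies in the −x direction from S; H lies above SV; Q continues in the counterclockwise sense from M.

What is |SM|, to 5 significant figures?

28.003

Tangency of A1 to SV means the radius HV is perpendicular to SV, so H = V + (0, 13.4) = (-30.100, 13.400). On A1, V sits at bearing -90° from H; a 123° counterclockwise sweep puts M at bearing 33°, so M = H + 13.4·(cos 33°, sin 33°) = (-18.862, 20.698). Then |SM| = |M − S| = 28.003.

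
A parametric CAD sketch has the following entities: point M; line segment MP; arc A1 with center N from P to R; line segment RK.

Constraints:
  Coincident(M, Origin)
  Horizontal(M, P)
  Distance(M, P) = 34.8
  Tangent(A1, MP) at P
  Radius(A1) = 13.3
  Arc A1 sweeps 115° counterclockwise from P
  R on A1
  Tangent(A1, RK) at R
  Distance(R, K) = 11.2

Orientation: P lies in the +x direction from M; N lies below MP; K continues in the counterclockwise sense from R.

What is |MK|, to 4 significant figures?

40.00

On A1, P sits at bearing 90° from N; a 115° counterclockwise sweep puts R at bearing 205°, so R = N + 13.3·(cos 205°, sin 205°) = (22.75, -18.92). Since A1 is tangent to RK there, NR ⟂ RK, so RK runs along (−sin 205°, cos 205°); with |RK| = 11.2, K = (27.48, -29.07). Then |MK| = |K − M| = 40.00.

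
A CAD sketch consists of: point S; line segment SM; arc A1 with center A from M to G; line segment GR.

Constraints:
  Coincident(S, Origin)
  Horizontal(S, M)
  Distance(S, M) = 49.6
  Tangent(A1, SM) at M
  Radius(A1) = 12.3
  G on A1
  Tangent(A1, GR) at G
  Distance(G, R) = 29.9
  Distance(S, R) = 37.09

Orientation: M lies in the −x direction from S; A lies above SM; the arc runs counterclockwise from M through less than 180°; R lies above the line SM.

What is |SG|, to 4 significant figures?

39.89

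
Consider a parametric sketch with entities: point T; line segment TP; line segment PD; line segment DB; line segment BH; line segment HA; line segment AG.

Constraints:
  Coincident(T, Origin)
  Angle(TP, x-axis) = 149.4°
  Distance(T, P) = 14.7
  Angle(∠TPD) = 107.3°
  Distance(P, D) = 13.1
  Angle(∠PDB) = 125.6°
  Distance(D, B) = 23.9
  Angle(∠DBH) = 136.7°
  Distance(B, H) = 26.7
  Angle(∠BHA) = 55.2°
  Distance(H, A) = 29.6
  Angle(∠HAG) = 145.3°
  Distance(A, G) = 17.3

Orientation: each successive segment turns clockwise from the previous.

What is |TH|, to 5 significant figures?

42.286

T is at the origin; TP runs at 149.4° with length 14.7, so P = (-12.653, 7.4829). ∠TPD = 107.3° gives PD at 76.700° from the x-axis; with |PD| = 13.1, D = (-9.6393, 20.232). ∠PDB = 125.6° gives DB at 22.300° from the x-axis; with |DB| = 23.9, B = (12.473, 29.301). ∠DBH = 136.7° gives BH at -21.000° from the x-axis; with |BH| = 26.7, H = (37.400, 19.732). Then |TH| = |H − T| = 42.286.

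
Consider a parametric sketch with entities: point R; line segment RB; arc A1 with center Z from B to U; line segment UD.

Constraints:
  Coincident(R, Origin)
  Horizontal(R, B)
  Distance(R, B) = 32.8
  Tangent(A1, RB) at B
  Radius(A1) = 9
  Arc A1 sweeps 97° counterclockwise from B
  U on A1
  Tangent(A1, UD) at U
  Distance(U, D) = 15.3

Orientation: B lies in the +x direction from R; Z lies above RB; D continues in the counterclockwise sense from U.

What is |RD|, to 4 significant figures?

47.21

R is at the origin; RB is horizontal with |RB| = 32.8 and B on the +x side, so B = (32.80, 0.000). Since A1 is tangent to RB there, ZB ⟂ RB, so Z = B + (0, 9) = (32.80, 9.000). On A1, B sits at bearing -90° from Z; a 97° counterclockwise sweep puts U at bearing 7°, so U = Z + 9.0·(cos 7°, sin 7°) = (41.73, 10.10). The tangent condition forces ZU to be normal to UD, so UD runs along (−sin 7°, cos 7°); with |UD| = 15.3, D = (39.87, 25.28). Then |RD| = |D − R| = 47.21.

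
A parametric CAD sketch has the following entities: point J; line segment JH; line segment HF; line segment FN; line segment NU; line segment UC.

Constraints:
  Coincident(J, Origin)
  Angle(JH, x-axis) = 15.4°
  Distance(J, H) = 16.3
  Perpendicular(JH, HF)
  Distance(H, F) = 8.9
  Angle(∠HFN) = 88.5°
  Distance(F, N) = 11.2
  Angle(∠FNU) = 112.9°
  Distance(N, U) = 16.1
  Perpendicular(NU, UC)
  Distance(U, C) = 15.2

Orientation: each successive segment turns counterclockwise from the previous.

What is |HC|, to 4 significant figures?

12.28

J is at the origin; JH runs at 15.4° with length 16.3, so H = (15.71, 4.329). JH is perpendicular to HF, so HF runs at 105.4°; with |HF| = 8.9, F = (13.35, 12.91). ∠HFN = 88.5° gives FN at -163.1° from the x-axis; with |FN| = 11.2, N = (2.635, 9.653). ∠FNU = 112.9° gives NU at -96.00° from the x-axis; with |NU| = 16.1, U = (0.9521, -6.359). NU ⟂ UC, so UC runs at -6.000°; with |UC| = 15.2, C = (16.07, -7.947). Then |HC| = |C − H| = 12.28.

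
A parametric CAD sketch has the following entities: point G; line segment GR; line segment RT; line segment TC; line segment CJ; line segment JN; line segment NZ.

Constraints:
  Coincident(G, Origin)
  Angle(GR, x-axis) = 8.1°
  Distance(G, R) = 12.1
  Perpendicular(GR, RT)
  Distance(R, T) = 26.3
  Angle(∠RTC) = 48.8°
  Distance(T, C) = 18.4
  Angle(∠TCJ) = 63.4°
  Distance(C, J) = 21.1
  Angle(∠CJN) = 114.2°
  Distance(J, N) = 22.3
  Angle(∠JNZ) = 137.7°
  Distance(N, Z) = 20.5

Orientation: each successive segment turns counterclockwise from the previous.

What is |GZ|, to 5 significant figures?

54.958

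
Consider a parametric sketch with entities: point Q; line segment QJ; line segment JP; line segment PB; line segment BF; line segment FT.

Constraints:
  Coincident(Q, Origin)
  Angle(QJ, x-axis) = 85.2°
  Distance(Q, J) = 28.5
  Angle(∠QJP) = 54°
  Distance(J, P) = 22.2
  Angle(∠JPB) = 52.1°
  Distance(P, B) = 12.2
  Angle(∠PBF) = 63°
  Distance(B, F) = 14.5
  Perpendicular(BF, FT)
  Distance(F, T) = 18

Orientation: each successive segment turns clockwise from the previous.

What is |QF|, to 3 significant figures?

27.8

∠JPB = 52.1° gives PB at -169° from the x-axis; with |PB| = 12.2, B = (7.23, 11.5). ∠PBF = 63.0° gives BF at 74.3° from the x-axis; with |BF| = 14.5, F = (11.2, 25.5). Then |QF| = |F − Q| = 27.8.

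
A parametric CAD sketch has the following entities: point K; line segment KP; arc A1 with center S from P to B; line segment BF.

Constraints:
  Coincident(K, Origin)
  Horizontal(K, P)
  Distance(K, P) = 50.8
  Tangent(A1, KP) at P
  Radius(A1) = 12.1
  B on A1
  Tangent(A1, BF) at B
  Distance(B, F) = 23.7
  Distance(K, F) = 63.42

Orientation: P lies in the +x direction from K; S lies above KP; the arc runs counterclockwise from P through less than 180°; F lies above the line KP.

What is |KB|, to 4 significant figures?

63.99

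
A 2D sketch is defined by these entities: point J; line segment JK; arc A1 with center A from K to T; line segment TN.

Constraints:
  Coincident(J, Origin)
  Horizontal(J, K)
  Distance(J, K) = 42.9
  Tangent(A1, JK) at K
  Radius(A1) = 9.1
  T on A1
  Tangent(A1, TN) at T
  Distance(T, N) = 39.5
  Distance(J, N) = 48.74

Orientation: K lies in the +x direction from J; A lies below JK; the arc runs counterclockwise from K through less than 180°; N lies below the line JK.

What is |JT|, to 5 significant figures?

34.830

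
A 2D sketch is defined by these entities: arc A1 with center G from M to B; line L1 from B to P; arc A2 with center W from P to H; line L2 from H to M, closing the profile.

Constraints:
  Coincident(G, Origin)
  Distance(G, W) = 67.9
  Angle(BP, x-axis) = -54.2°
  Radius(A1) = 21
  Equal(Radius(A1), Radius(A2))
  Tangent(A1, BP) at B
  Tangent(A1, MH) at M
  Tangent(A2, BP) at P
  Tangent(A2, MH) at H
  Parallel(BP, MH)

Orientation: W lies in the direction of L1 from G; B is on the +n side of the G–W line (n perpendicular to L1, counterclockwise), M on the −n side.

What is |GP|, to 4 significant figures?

71.07

The slot axis is L1's direction at -54.2°, so u = (cos -54.2°, sin -54.2°) = (0.5850, -0.8111) and n = (−sin -54.2°, cos -54.2°) = (0.8111, 0.5850). G is at the origin and W lies 67.9 along u from G, so W = 67.9·u = (39.72, -55.07). Tangency of A1 to both parallel lines with radius 21.0 puts B and M at G ± 21.0·n: B = (17.03, 12.28), M = (-17.03, -12.28). Equal radii place P and H the same way about W: P = W + 21.0·n = (56.75, -42.79), H = W − 21.0·n = (22.69, -67.36). Then |GP| = |P − G| = 71.07.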